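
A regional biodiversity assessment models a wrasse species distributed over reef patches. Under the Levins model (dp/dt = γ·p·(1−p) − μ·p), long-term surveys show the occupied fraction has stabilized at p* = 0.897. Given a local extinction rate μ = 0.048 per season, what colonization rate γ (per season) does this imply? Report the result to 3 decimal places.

0.466

At equilibrium γ(1−p*) = μ, so γ = μ/(1−p*).
γ = 0.048/(1 − 0.897) = 0.048/0.1030 = 0.4660.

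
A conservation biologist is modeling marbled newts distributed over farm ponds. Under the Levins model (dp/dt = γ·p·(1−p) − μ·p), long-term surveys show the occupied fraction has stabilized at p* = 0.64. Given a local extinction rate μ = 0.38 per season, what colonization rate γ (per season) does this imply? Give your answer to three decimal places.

At equilibrium γ(1−p*) = μ, so γ = μ/(1−p*).
γ = 0.38/(1 − 0.64) = 0.38/0.3600 = 1.0556.

1.056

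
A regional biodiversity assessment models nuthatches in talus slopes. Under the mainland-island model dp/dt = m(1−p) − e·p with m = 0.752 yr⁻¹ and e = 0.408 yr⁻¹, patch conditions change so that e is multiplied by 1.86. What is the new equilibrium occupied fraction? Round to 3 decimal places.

Before: p* = 0.752/(0.752+0.408) = 0.6483.
After: m = 0.752, e = 0.75888; p* = 0.752/1.5109 = 0.4977.

0.498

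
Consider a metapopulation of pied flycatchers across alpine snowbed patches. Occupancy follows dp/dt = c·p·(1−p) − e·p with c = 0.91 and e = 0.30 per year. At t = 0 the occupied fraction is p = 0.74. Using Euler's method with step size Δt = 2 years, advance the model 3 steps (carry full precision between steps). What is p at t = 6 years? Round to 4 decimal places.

0.6694

Update rule: p ← p + [c·p·(1−p) − e·p]·Δt with Δt = 2.
t = 2: p = 0.74000 + (-0.09383) = 0.64617
t = 4: p = 0.64617 + (+0.02841) = 0.67458
t = 6: p = 0.67458 + (-0.00522) = 0.66936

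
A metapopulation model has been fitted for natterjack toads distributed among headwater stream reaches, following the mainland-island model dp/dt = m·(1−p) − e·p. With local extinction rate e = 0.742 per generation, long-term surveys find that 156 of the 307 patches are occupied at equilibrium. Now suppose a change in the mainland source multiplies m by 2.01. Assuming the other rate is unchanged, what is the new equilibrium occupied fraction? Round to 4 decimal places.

0.6750

Observed p* = 156/307 = 0.50814.
Balance m(1−p*) = e·p* gives m = e·p*/(1−p*) = 0.742×0.50814/0.49186 = 0.76656.
New p* = m/(m+e) = 1.54079/(1.54079+0.74200) = 0.67496.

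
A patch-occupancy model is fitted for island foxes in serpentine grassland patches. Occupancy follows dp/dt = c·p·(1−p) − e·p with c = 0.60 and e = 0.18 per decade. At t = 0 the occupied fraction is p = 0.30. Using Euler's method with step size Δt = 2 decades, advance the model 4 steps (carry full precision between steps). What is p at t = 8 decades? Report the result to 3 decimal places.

Update rule: p ← p + [c·p·(1−p) − e·p]·Δt with Δt = 2.
  1  |  dp/dt·Δt = +0.144000  |  p_1 = 0.444000
  2  |  dp/dt·Δt = +0.136397  |  p_2 = 0.580397
  3  |  dp/dt·Δt = +0.083301  |  p_3 = 0.663698
  4  |  dp/dt·Δt = +0.028913  |  p_4 = 0.692610

0.693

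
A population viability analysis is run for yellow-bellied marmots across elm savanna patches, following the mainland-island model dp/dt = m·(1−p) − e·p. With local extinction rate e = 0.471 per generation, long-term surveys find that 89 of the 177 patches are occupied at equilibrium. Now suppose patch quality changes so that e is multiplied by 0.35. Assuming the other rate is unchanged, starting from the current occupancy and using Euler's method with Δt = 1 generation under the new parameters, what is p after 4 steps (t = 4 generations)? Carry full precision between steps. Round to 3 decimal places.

Observed p* = 89/177 = 0.50282.
Balance m(1−p*) = e·p* gives m = e·p*/(1−p*) = 0.471×0.50282/0.49718 = 0.47635.
Starting from p₀ = 0.50282; update p ← p + (dp/dt)·Δt with the new parameters.
step 1: Δp = +0.15394, p = 0.65676
step 2: Δp = +0.05523, p = 0.71200
step 3: Δp = +0.01982, p = 0.73182
step 4: Δp = +0.00711, p = 0.73893

0.739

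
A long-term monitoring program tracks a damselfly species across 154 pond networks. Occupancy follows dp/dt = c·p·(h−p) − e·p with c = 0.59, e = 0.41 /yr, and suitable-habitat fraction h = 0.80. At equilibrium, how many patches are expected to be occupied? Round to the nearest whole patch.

p* = h − e/c = 0.80 − 0.6949 = 0.1051.
Expected occupied patches = N × p* = 154 × 0.1051 = 16.18 ≈ 16.

16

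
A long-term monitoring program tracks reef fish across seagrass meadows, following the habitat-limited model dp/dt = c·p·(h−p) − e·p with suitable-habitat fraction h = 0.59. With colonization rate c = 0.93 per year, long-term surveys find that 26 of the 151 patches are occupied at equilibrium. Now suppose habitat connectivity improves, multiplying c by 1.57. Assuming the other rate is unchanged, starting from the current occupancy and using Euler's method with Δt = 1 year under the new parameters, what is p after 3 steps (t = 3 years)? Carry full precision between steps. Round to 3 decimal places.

Observed p* = 26/151 = 0.17219.
Balance c(h−p*) = e gives e = 0.93×(0.59 − 0.17219) = 0.38857.
Starting from p₀ = 0.17219; update p ← p + (dp/dt)·Δt with the new parameters.
  1  |  dp/dt·Δt = +0.038136  |  p_1 = 0.210322
  2  |  dp/dt·Δt = +0.034871  |  p_2 = 0.245193
  3  |  dp/dt·Δt = +0.028169  |  p_3 = 0.273362

0.273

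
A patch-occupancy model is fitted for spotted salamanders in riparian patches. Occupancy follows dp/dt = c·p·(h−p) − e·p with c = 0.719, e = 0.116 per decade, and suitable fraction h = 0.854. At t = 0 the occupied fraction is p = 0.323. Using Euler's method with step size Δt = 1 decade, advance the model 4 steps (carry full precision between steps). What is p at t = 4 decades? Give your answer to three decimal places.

0.616

Update rule: p ← p + [c·p·(h−p) − e·p]·Δt with Δt = 1.
p: 0.32300 → 0.40885  (Δp = +0.08585)
p: 0.40885 → 0.49228  (Δp = +0.08343)
p: 0.49228 → 0.56321  (Δp = +0.07093)
p: 0.56321 → 0.61563  (Δp = +0.05242)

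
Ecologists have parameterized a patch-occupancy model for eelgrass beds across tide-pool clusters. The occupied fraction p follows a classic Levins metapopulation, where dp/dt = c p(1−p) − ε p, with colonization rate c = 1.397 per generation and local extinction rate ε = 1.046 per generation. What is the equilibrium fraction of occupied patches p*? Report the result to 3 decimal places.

Setting dp/dt = 0 and dividing through by p* gives c·(1−p*) = ε.
So p* = 1 − ε/c = 1 − 1.046/1.397 = 1 − 0.7487 = 0.2513.

0.251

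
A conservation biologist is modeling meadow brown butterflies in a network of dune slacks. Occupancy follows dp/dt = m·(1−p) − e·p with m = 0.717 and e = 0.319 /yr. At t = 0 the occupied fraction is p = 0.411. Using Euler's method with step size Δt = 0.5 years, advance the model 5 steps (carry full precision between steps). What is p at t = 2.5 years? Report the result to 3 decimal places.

0.685

Update rule: p ← p + [m·(1−p) − e·p]·Δt with Δt = 0.5.
p: 0.41100 → 0.55660  (Δp = +0.14560)
p: 0.55660 → 0.62678  (Δp = +0.07018)
p: 0.62678 → 0.66061  (Δp = +0.03383)
p: 0.66061 → 0.67691  (Δp = +0.01630)
p: 0.67691 → 0.68477  (Δp = +0.00786)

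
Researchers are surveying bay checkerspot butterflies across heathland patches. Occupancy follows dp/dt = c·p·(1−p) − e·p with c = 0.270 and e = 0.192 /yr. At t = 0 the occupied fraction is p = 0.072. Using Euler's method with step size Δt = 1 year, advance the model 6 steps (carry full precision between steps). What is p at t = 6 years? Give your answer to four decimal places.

Update rule: p ← p + [c·p·(1−p) − e·p]·Δt with Δt = 1.
step 1: Δp = +0.00422, p = 0.07622
step 2: Δp = +0.00438, p = 0.08059
step 3: Δp = +0.00453, p = 0.08513
step 4: Δp = +0.00468, p = 0.08981
step 5: Δp = +0.00483, p = 0.09464
step 6: Δp = +0.00496, p = 0.09960

0.0996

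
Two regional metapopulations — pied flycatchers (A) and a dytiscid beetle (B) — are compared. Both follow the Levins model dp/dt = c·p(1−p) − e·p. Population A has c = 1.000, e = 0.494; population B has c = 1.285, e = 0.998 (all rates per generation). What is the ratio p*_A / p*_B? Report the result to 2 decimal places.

A: p*_A = 1 − 0.494/1.000 = 0.5060.
B: p*_B = 1 − 0.998/1.285 = 0.2233.
p*_A / p*_B = 0.5060/0.2233 = 2.2655.

2.27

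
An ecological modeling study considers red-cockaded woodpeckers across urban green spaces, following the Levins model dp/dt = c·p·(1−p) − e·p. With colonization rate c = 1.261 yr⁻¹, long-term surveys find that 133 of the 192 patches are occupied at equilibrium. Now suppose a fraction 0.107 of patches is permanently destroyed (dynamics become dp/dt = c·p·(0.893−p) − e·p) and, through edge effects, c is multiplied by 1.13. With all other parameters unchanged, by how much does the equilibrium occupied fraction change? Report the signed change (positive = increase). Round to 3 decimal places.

-0.072

Observed p* = 133/192 = 0.69271.
Balance c(1−p*) = e gives e = 1.261×(1 − 0.69271) = 0.38749.
New p* = 0.893 − e/c = 0.893 − 0.38749/1.42493 = 0.62106.
Δp* = 0.62106 − 0.69271 = -0.07165.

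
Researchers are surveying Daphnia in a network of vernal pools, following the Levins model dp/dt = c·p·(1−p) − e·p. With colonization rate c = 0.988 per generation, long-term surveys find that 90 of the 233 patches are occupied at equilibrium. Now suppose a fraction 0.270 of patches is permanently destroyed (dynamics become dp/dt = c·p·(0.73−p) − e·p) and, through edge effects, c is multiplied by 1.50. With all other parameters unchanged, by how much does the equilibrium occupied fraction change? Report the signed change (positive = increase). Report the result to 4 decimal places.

-0.0654

Observed p* = 90/233 = 0.38627.
Balance c(1−p*) = e gives e = 0.988×(1 − 0.38627) = 0.60637.
New p* = 0.73 − e/c = 0.73 − 0.60637/1.48200 = 0.32084.
Δp* = 0.32084 − 0.38627 = -0.06543.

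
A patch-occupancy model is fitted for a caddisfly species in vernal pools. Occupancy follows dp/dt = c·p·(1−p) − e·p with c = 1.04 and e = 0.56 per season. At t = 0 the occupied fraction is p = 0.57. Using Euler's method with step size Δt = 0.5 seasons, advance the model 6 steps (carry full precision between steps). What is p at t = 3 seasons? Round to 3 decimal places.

0.478

Update rule: p ← p + [c·p·(1−p) − e·p]·Δt with Δt = 0.5.
  1  |  dp/dt·Δt = -0.032148  |  p_1 = 0.537852
  2  |  dp/dt·Δt = -0.021344  |  p_2 = 0.516508
  3  |  dp/dt·Δt = -0.014764  |  p_3 = 0.501744
  4  |  dp/dt·Δt = -0.010490  |  p_4 = 0.491254
  5  |  dp/dt·Δt = -0.007591  |  p_5 = 0.483663
  6  |  dp/dt·Δt = -0.005565  |  p_6 = 0.478099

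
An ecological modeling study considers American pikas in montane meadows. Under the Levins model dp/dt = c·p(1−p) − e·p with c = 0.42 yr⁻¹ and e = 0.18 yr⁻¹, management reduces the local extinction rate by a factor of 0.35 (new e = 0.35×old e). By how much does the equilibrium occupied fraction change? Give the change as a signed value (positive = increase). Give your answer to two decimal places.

Before: p* = 1 − 0.18/0.42 = 0.5714.
After the change, c = 0.42, e = 0.063, so p* = 1 − 0.063/0.42 = 0.8500.
Δp* = 0.8500 − 0.5714 = +0.2786.

0.28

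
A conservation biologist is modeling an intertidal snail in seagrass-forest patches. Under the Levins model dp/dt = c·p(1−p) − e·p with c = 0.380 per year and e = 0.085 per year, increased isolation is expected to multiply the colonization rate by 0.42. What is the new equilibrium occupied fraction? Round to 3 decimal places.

Before: p* = 1 − 0.085/0.380 = 0.7763.
After the change, c = 0.1596, e = 0.085, so p* = 1 − 0.085/0.1596 = 0.4674.

0.467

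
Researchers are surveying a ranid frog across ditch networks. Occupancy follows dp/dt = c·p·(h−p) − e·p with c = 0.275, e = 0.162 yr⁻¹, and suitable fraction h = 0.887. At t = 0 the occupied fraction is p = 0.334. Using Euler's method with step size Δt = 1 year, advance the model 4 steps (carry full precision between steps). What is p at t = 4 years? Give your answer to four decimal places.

0.3226

Update rule: p ← p + [c·p·(h−p) − e·p]·Δt with Δt = 1.
p: 0.33400 → 0.33069  (Δp = -0.00331)
p: 0.33069 → 0.32770  (Δp = -0.00298)
p: 0.32770 → 0.32502  (Δp = -0.00269)
p: 0.32502 → 0.32260  (Δp = -0.00242)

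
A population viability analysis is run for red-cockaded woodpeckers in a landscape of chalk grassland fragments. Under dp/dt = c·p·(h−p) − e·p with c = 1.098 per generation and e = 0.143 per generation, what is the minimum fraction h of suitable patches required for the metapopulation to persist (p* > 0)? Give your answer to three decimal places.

0.130

p* = h − e/c is positive only when h > e/c.
h_min = e/c = 0.143/1.098 = 0.1302.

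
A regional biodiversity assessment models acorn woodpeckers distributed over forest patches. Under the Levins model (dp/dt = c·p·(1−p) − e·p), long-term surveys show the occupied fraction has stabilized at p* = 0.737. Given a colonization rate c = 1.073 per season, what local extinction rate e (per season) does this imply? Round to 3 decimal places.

At equilibrium c(1−p*) = e.
e = 1.073 × (1 − 0.737) = 1.073 × 0.2630 = 0.2822.

0.282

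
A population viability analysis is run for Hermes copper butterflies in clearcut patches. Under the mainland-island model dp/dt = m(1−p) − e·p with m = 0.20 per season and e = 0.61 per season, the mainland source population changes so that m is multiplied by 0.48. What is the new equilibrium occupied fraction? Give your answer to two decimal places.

0.14

Before: p* = 0.20/(0.20+0.61) = 0.2469.
After: m = 0.096, e = 0.61; p* = 0.096/0.7060 = 0.1360.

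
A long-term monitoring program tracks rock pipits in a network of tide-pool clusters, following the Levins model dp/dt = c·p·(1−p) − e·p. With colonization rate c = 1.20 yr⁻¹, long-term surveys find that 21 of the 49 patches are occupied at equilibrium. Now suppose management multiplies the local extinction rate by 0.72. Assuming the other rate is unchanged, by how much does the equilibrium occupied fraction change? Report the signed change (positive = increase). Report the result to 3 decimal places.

Observed p* = 21/49 = 0.42857.
Balance c(1−p*) = e gives e = 1.20×(1 − 0.42857) = 0.68572.
New p* = 1 − e/c = 1 − 0.49372/1.20000 = 0.58857.
Δp* = 0.58857 − 0.42857 = +0.16000.

0.160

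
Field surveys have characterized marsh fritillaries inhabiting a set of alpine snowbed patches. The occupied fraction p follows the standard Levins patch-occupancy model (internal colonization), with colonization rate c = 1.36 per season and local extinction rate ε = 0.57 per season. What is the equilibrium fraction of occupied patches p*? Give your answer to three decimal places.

0.581

Setting dp/dt = 0 and dividing through by p* gives c·(1−p*) = ε.
So p* = 1 − ε/c = 1 − 0.57/1.36 = 1 − 0.4191 = 0.5809.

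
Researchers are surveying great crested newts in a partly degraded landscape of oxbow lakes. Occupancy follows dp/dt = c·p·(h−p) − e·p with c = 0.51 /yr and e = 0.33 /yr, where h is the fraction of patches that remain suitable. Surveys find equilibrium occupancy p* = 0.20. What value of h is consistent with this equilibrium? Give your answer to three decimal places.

0.847

At equilibrium c(h−p*) = e, so h = p* + e/c.
h = 0.20 + 0.33/0.51 = 0.20 + 0.6471 = 0.8471.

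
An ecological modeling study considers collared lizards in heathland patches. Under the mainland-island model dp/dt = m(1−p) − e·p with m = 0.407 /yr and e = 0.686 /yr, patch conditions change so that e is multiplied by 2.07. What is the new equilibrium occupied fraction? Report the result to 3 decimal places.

Before: p* = 0.407/(0.407+0.686) = 0.3724.
After: m = 0.407, e = 1.42002; p* = 0.407/1.8270 = 0.2228.

0.223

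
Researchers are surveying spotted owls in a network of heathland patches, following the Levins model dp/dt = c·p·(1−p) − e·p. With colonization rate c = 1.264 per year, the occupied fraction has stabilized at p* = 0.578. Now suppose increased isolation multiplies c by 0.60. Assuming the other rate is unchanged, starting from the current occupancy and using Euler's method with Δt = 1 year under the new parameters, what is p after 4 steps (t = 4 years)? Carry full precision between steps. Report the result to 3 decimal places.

Balance c(1−p*) = e gives e = 1.264×(1 − 0.57800) = 0.53341.
Starting from p₀ = 0.57800; update p ← p + (dp/dt)·Δt with the new parameters.
p: 0.57800 → 0.45468  (Δp = -0.12332)
p: 0.45468 → 0.40019  (Δp = -0.05449)
p: 0.40019 → 0.36877  (Δp = -0.03142)
p: 0.36877 → 0.34860  (Δp = -0.02017)

0.349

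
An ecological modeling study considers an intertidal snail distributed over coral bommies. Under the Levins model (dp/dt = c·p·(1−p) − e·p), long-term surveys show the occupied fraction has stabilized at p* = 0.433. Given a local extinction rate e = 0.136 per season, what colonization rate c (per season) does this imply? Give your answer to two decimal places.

0.24

At equilibrium c(1−p*) = e, so c = e/(1−p*).
c = 0.136/(1 − 0.433) = 0.136/0.5670 = 0.2399.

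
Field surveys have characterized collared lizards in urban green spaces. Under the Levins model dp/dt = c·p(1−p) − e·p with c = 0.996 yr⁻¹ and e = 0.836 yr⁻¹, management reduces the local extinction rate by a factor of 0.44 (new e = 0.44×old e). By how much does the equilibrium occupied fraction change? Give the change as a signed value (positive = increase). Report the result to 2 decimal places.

0.47

Before: p* = 1 − 0.836/0.996 = 0.1606.
After the change, c = 0.996, e = 0.36784, so p* = 1 − 0.36784/0.996 = 0.6307.
Δp* = 0.6307 − 0.1606 = +0.4700.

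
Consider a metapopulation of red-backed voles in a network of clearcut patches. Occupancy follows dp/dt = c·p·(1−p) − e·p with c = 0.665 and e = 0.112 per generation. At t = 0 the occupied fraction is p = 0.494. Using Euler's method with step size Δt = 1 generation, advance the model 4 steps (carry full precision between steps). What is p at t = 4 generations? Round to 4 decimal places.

0.7955

Update rule: p ← p + [c·p·(1−p) − e·p]·Δt with Δt = 1.
t = 1: p = 0.49400 + (+0.11090) = 0.60490
t = 2: p = 0.60490 + (+0.09118) = 0.69608
t = 3: p = 0.69608 + (+0.06272) = 0.75880
t = 4: p = 0.75880 + (+0.03672) = 0.79553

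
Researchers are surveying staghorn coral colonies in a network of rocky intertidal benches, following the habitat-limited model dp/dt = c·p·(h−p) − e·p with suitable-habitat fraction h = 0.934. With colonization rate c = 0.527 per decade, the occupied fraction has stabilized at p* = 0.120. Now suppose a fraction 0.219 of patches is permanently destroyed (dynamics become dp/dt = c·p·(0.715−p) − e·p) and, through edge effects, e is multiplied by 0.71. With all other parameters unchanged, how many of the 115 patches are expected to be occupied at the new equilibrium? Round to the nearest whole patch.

16

Balance c(h−p*) = e gives e = 0.527×(0.934 − 0.12000) = 0.42898.
New p* = 0.715 − e/c = 0.715 − 0.30458/0.52700 = 0.13705.
Expected occupied = 115 × 0.13705 = 15.76 ≈ 16.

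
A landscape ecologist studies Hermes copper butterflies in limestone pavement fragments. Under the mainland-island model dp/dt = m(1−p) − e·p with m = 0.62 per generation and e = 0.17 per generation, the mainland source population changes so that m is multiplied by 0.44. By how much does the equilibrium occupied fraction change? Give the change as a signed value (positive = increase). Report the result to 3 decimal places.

-0.169

Before: p* = 0.62/(0.62+0.17) = 0.7848.
After: m = 0.2728, e = 0.17; p* = 0.2728/0.4428 = 0.6161.
Δp* = 0.6161 − 0.7848 = -0.1687.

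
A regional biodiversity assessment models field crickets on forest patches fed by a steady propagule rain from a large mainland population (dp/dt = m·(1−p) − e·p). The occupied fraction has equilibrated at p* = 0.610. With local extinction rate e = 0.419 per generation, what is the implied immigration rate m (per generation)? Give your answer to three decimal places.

0.655

At equilibrium m(1−p*) = e·p*, so m = e·p*/(1−p*).
m = 0.419 × 0.610 / 0.3900 = 0.2556/0.3900 = 0.6554.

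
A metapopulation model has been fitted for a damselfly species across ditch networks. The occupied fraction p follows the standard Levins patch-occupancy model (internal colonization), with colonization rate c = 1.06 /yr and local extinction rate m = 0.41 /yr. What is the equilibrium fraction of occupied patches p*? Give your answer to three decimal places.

0.613

At equilibrium, colonization balances extinction: c·p*·(1−p*) = m·p*.
So p* = 1 − m/c = 1 − 0.41/1.06 = 1 − 0.3868 = 0.6132.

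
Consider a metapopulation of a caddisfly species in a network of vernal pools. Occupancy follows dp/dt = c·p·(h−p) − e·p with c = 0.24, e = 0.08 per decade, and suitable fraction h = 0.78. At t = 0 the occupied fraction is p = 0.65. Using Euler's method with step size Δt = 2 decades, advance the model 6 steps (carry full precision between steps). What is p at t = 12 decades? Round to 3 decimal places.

Update rule: p ← p + [c·p·(h−p) − e·p]·Δt with Δt = 2.
step 1: Δp = -0.06344, p = 0.58656
step 2: Δp = -0.03939, p = 0.54717
step 3: Δp = -0.02640, p = 0.52078
step 4: Δp = -0.01853, p = 0.50225
step 5: Δp = -0.01340, p = 0.48885
step 6: Δp = -0.00990, p = 0.47895

0.479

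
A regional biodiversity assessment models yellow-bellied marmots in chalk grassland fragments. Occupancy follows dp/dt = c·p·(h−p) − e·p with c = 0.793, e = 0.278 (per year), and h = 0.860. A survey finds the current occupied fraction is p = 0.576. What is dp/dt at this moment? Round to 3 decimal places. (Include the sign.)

Colonization term: c·p·(h−p) = 0.793×0.576×0.2840 = 0.12972.
Extinction term: e·p = 0.16013.
dp/dt = 0.12972 − 0.16013 = -0.03041.

-0.030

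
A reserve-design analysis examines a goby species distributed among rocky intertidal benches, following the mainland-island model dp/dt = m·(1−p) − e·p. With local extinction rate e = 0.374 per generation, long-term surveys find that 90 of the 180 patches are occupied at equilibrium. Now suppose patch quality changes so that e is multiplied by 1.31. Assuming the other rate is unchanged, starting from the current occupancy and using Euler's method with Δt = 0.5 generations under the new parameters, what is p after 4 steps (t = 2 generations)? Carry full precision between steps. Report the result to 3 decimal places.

Observed p* = 90/180 = 0.50000.
Balance m(1−p*) = e·p* gives m = e·p*/(1−p*) = 0.374×0.50000/0.50000 = 0.37400.
Starting from p₀ = 0.50000; update p ← p + (dp/dt)·Δt with the new parameters.
step 1: Δp = -0.02899, p = 0.47101
step 2: Δp = -0.01646, p = 0.45455
step 3: Δp = -0.00935, p = 0.44520
step 4: Δp = -0.00531, p = 0.43989

0.440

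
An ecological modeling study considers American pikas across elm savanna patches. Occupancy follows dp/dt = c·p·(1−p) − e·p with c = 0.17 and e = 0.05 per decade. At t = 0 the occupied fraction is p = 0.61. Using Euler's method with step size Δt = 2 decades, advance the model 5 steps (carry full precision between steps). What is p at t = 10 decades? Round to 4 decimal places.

0.6780

Update rule: p ← p + [c·p·(1−p) − e·p]·Δt with Δt = 2.
t = 2: p = 0.61000 + (+0.01989) = 0.62989
t = 4: p = 0.62989 + (+0.01628) = 0.64616
t = 6: p = 0.64616 + (+0.01312) = 0.65928
t = 8: p = 0.65928 + (+0.01045) = 0.66973
t = 10: p = 0.66973 + (+0.00823) = 0.67796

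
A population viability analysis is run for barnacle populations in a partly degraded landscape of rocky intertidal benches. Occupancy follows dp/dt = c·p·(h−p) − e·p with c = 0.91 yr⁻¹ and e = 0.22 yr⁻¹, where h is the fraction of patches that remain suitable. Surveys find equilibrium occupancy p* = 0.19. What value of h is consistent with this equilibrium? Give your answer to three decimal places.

At equilibrium c(h−p*) = e, so h = p* + e/c.
h = 0.19 + 0.22/0.91 = 0.19 + 0.2418 = 0.4318.

0.432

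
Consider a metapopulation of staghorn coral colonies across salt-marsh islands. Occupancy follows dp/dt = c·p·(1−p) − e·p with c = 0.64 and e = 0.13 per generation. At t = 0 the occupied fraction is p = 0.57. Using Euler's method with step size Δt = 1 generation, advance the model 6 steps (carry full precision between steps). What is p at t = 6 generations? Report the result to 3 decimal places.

Update rule: p ← p + [c·p·(1−p) − e·p]·Δt with Δt = 1.
step 1: Δp = +0.08276, p = 0.65276
step 2: Δp = +0.06021, p = 0.71297
step 3: Δp = +0.03829, p = 0.75126
step 4: Δp = +0.02193, p = 0.77319
step 5: Δp = +0.01172, p = 0.78491
step 6: Δp = +0.00601, p = 0.79092

0.791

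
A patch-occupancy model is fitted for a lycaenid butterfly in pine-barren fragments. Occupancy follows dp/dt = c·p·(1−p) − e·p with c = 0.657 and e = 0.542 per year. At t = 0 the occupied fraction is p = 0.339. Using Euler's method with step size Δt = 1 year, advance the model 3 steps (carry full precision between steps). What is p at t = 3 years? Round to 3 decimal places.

0.259

Update rule: p ← p + [c·p·(1−p) − e·p]·Δt with Δt = 1.
t = 1: p = 0.33900 + (-0.03652) = 0.30248
t = 2: p = 0.30248 + (-0.02533) = 0.27715
t = 3: p = 0.27715 + (-0.01859) = 0.25856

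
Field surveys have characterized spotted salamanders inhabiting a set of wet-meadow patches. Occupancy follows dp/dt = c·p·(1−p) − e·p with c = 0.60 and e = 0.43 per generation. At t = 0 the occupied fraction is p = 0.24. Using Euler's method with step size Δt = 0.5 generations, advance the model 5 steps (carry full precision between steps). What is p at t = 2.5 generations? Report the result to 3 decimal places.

Update rule: p ← p + [c·p·(1−p) − e·p]·Δt with Δt = 0.5.
step 1: Δp = +0.00312, p = 0.24312
step 2: Δp = +0.00293, p = 0.24605
step 3: Δp = +0.00275, p = 0.24880
step 4: Δp = +0.00258, p = 0.25138
step 5: Δp = +0.00241, p = 0.25379

0.254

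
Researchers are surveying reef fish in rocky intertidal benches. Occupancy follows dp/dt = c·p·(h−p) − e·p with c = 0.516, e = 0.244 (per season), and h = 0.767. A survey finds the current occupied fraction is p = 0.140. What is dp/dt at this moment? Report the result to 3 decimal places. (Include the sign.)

Colonization term: c·p·(h−p) = 0.516×0.140×0.6270 = 0.04529.
Extinction term: e·p = 0.03416.
dp/dt = 0.04529 − 0.03416 = 0.01113.

0.011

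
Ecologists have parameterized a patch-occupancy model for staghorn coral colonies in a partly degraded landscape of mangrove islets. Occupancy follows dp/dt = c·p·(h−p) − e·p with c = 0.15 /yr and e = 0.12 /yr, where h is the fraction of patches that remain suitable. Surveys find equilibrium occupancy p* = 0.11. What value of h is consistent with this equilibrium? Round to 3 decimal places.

At equilibrium c(h−p*) = e, so h = p* + e/c.
h = 0.11 + 0.12/0.15 = 0.11 + 0.8000 = 0.9100.

0.910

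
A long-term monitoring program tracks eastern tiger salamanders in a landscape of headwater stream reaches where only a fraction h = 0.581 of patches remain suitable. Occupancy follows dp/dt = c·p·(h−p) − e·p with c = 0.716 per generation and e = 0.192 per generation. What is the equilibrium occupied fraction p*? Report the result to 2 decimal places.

0.31

Setting dp/dt = 0 and dividing by p* gives c·(h−p*) = e.
So p* = h − e/c = 0.581 − 0.192/0.716 = 0.581 − 0.2682 = 0.3128.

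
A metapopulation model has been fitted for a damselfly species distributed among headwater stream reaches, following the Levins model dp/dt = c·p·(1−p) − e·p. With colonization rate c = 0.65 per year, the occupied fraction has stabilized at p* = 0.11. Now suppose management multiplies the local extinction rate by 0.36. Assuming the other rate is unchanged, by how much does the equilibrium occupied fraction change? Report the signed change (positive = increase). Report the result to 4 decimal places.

Balance c(1−p*) = e gives e = 0.65×(1 − 0.11000) = 0.57850.
New p* = 1 − e/c = 1 − 0.20826/0.65000 = 0.67960.
Δp* = 0.67960 − 0.11000 = +0.56960.

0.5696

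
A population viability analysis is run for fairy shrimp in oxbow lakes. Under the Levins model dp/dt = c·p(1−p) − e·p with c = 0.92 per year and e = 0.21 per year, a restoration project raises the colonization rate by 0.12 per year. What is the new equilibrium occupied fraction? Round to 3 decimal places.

0.798

Before: p* = 1 − 0.21/0.92 = 0.7717.
After the change, c = 1.04, e = 0.21, so p* = 1 − 0.21/1.04 = 0.7981.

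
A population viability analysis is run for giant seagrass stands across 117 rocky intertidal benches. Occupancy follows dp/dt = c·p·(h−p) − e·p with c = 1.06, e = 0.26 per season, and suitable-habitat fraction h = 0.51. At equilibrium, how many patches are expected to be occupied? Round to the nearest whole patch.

p* = h − e/c = 0.51 − 0.2453 = 0.2647.
Expected occupied patches = N × p* = 117 × 0.2647 = 30.97 ≈ 31.

31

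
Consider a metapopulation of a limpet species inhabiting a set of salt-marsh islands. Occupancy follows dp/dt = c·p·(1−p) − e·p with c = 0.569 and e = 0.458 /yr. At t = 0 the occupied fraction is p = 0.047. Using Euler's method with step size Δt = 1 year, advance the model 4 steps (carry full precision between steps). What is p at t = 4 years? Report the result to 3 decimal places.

Update rule: p ← p + [c·p·(1−p) − e·p]·Δt with Δt = 1.
step 1: Δp = +0.00396, p = 0.05096
step 2: Δp = +0.00418, p = 0.05514
step 3: Δp = +0.00439, p = 0.05953
step 4: Δp = +0.00459, p = 0.06412

0.064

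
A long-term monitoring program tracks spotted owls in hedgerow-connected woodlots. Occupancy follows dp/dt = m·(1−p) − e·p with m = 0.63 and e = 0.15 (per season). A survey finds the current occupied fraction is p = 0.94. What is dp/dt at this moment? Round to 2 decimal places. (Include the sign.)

Colonization term: m·(1−p) = 0.63×0.0600 = 0.03780.
Extinction term: e·p = 0.14100.
dp/dt = 0.03780 − 0.14100 = -0.10320.

-0.10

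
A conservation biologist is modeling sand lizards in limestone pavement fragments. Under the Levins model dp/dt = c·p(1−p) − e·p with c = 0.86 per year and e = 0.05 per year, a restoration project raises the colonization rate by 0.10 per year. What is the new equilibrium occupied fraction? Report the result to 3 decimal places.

Before: p* = 1 − 0.05/0.86 = 0.9419.
After the change, c = 0.96, e = 0.05, so p* = 1 − 0.05/0.96 = 0.9479.

0.948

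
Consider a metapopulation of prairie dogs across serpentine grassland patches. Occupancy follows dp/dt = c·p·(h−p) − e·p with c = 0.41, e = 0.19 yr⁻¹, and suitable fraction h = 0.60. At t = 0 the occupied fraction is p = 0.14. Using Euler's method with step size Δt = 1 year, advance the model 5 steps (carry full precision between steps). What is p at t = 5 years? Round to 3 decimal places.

0.139

Update rule: p ← p + [c·p·(h−p) − e·p]·Δt with Δt = 1.
t = 1: p = 0.14000 + (-0.00020) = 0.13980
t = 2: p = 0.13980 + (-0.00018) = 0.13962
t = 3: p = 0.13962 + (-0.00017) = 0.13945
t = 4: p = 0.13945 + (-0.00016) = 0.13928
t = 5: p = 0.13928 + (-0.00015) = 0.13913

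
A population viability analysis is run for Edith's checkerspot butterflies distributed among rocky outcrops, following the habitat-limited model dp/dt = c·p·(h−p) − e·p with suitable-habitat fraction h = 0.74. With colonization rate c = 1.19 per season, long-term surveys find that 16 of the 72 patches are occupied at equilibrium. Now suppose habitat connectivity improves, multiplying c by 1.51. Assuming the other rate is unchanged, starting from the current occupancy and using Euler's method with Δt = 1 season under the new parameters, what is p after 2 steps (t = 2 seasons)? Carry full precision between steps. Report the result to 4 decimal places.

Observed p* = 16/72 = 0.22222.
Balance c(h−p*) = e gives e = 1.19×(0.74 − 0.22222) = 0.61616.
Starting from p₀ = 0.22222; update p ← p + (dp/dt)·Δt with the new parameters.
step 1: Δp = +0.06983, p = 0.29205
step 2: Δp = +0.05513, p = 0.34718

0.3472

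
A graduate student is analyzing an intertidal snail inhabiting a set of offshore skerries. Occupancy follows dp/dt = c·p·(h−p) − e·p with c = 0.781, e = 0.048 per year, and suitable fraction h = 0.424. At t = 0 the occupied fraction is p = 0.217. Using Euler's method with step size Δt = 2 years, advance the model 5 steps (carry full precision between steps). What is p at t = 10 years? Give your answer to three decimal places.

0.356

Update rule: p ← p + [c·p·(h−p) − e·p]·Δt with Δt = 2.
  1  |  dp/dt·Δt = +0.049331  |  p_1 = 0.266331
  2  |  dp/dt·Δt = +0.040024  |  p_2 = 0.306355
  3  |  dp/dt·Δt = +0.026886  |  p_3 = 0.333241
  4  |  dp/dt·Δt = +0.015251  |  p_4 = 0.348492
  5  |  dp/dt·Δt = +0.007647  |  p_5 = 0.356139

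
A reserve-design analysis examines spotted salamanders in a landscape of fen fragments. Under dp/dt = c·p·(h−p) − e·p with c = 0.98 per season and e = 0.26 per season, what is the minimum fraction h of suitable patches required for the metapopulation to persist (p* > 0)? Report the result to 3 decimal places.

p* = h − e/c is positive only when h > e/c.
h_min = e/c = 0.26/0.98 = 0.2653.

0.265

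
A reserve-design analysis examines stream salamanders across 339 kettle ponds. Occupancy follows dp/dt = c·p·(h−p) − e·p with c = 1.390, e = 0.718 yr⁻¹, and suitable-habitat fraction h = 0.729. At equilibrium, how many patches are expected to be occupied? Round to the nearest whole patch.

p* = h − e/c = 0.729 − 0.5165 = 0.2125.
Expected occupied patches = N × p* = 339 × 0.2125 = 72.02 ≈ 72.

72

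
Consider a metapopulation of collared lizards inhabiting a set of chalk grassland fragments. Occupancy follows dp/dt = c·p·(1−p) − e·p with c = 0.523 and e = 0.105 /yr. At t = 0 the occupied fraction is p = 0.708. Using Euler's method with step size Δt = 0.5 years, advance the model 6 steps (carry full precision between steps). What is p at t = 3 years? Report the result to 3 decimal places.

Update rule: p ← p + [c·p·(1−p) − e·p]·Δt with Δt = 0.5.
  1  |  dp/dt·Δt = +0.016891  |  p_1 = 0.724891
  2  |  dp/dt·Δt = +0.014093  |  p_2 = 0.738984
  3  |  dp/dt·Δt = +0.011643  |  p_3 = 0.750627
  4  |  dp/dt·Δt = +0.009541  |  p_4 = 0.760168
  5  |  dp/dt·Δt = +0.007766  |  p_5 = 0.767934
  6  |  dp/dt·Δt = +0.006286  |  p_6 = 0.774220

0.774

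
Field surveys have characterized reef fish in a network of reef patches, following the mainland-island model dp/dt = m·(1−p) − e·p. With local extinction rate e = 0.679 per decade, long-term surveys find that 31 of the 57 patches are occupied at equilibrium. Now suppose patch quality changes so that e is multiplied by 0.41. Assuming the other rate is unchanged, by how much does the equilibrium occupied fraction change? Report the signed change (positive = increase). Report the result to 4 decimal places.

0.2003

Observed p* = 31/57 = 0.54386.
Balance m(1−p*) = e·p* gives m = e·p*/(1−p*) = 0.679×0.54386/0.45614 = 0.80958.
New p* = m/(m+e) = 0.80958/(0.80958+0.27839) = 0.74412.
Δp* = 0.74412 − 0.54386 = +0.20026.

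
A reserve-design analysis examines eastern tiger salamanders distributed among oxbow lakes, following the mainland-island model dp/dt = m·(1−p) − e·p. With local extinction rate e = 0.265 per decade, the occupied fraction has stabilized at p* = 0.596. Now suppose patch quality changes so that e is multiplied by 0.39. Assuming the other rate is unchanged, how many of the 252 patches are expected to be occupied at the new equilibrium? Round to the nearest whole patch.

199

Balance m(1−p*) = e·p* gives m = e·p*/(1−p*) = 0.265×0.59600/0.40400 = 0.39094.
New p* = m/(m+e) = 0.39094/(0.39094+0.10335) = 0.79091.
Expected occupied = 252 × 0.79091 = 199.31 ≈ 199.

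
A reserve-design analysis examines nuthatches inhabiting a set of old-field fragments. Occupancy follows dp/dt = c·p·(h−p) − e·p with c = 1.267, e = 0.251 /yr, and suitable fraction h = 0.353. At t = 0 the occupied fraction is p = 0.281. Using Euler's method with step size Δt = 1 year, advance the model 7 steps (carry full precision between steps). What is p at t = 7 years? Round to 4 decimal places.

0.1693

Update rule: p ← p + [c·p·(h−p) − e·p]·Δt with Δt = 1.
t = 1: p = 0.28100 + (-0.04490) = 0.23610
t = 2: p = 0.23610 + (-0.02429) = 0.21181
t = 3: p = 0.21181 + (-0.01527) = 0.19654
t = 4: p = 0.19654 + (-0.01037) = 0.18617
t = 5: p = 0.18617 + (-0.00738) = 0.17879
t = 6: p = 0.17879 + (-0.00541) = 0.17338
t = 7: p = 0.17338 + (-0.00406) = 0.16932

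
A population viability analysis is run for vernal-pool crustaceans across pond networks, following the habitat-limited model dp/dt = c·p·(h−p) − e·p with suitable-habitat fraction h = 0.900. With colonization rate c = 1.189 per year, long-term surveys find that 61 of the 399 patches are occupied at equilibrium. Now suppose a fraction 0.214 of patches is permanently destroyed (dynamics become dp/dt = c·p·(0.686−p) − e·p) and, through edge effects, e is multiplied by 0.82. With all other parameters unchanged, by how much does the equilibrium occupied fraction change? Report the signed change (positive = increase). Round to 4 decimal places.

-0.0795

Observed p* = 61/399 = 0.15288.
Balance c(h−p*) = e gives e = 1.189×(0.9 − 0.15288) = 0.88833.
New p* = 0.686 − e/c = 0.686 − 0.72843/1.18900 = 0.07336.
Δp* = 0.07336 − 0.15288 = -0.07952.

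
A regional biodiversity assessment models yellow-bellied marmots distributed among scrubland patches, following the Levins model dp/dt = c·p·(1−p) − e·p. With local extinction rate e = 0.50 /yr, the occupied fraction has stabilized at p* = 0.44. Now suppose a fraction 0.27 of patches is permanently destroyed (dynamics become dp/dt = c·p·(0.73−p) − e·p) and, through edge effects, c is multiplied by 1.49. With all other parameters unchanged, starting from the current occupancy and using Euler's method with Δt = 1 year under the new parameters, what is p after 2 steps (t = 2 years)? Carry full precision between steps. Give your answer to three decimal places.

Balance c(1−p*) = e gives c = e/(1 − 0.44000) = 0.50/0.56000 = 0.89286.
Starting from p₀ = 0.44000; update p ← p + (dp/dt)·Δt with the new parameters.
t = 1: p = 0.44000 + (-0.05025) = 0.38975
t = 2: p = 0.38975 + (-0.01846) = 0.37130

0.371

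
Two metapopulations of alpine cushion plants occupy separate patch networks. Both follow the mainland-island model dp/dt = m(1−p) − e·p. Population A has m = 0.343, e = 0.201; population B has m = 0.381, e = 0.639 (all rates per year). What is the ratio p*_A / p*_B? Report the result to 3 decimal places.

A: p*_A = m/(m+e) = 0.343/0.5440 = 0.6305.
B: p*_B = 0.381/1.0200 = 0.3735.
p*_A / p*_B = 0.6305/0.3735 = 1.6880.

1.688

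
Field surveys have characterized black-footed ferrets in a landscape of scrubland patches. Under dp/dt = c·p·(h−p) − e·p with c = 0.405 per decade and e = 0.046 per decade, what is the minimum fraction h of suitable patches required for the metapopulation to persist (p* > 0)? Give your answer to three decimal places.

p* = h − e/c is positive only when h > e/c.
h_min = e/c = 0.046/0.405 = 0.1136.

0.114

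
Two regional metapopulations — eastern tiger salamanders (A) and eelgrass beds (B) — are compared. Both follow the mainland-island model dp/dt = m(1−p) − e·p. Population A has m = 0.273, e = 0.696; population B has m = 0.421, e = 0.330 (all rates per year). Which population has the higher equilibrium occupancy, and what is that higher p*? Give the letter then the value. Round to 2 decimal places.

B, 0.56

A: p*_A = m/(m+e) = 0.273/0.9690 = 0.2817.
B: p*_B = 0.421/0.7510 = 0.5606.
B is higher at 0.5606.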